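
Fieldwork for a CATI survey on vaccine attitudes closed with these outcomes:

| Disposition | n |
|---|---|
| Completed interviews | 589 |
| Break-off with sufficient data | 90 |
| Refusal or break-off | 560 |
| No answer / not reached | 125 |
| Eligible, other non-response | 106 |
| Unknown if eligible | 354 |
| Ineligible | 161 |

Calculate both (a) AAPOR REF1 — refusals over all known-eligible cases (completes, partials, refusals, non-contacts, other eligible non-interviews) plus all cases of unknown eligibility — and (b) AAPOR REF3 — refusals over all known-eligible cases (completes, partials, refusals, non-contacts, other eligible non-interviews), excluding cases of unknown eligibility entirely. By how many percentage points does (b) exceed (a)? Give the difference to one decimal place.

Numerator = 560
Denom = 589 + 90 + 560 + 125 + 106 + 354 = 1824
REF1 = 560 / 1824 = 0.3070
Denom = 589 + 90 + 560 + 125 + 106 = 1470
REF3 = 560 / 1470 = 0.3810
Difference = 38.10 − 30.70 = 7.40 percentage points

7.4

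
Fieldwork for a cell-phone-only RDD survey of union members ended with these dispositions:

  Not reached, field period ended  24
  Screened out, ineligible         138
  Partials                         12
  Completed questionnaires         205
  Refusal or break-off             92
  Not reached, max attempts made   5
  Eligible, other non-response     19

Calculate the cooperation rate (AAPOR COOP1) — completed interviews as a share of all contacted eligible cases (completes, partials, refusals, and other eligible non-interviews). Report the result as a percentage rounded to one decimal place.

Never reached = 24 + 5 = 29
Numerator = 205
Denom = 205 + 12 + 92 + 19 = 328
COOP1 = 205 / 328 = 0.6250

62.5%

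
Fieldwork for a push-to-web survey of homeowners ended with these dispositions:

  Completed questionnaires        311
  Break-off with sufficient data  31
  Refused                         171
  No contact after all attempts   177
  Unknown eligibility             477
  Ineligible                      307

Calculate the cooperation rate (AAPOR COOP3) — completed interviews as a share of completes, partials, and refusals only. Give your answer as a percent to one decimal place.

Top = 311
Base = 311 + 31 + 171 = 513
COOP3 = 311 / 513 = 0.6062

60.6%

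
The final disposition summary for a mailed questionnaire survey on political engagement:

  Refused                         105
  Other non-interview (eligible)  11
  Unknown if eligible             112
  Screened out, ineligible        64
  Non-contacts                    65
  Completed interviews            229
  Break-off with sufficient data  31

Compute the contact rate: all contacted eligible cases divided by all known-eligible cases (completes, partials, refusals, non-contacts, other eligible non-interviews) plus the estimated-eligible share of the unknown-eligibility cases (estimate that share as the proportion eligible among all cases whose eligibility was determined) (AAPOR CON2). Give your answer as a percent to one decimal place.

69.8%

Numerator → 229 + 31 + 105 + 11 = 376
Known eligible → 229 + 31 + 105 + 65 + 11 = 441
e = 441 / (441 + 64) = 441 / 505 = 0.8733
Eligible share of unknowns → 0.8733 × 112 = 97.81
Denom → 441 + 97.81 = 538.81
CON2 = 376 / 538.81 = 0.6978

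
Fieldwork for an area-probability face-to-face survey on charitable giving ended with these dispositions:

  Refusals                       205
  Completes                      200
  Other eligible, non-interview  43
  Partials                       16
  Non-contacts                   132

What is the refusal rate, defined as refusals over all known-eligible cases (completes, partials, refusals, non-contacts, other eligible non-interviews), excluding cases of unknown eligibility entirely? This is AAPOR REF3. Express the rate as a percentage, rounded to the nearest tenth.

34.4%

Numerator: 205
Denominator: 200 + 16 + 205 + 132 + 43 = 596
REF3 = 205 / 596 = 0.3440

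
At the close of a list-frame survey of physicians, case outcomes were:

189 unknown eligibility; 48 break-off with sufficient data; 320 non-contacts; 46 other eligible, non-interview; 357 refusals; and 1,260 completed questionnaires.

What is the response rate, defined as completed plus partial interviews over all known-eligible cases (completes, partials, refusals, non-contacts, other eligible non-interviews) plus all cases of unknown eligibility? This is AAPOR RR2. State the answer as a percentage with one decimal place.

58.9%

Numerator: 1260 + 48 = 1308
Denom: 1260 + 48 + 357 + 320 + 46 + 189 = 2220
RR2 = 1308 / 2220 = 0.5892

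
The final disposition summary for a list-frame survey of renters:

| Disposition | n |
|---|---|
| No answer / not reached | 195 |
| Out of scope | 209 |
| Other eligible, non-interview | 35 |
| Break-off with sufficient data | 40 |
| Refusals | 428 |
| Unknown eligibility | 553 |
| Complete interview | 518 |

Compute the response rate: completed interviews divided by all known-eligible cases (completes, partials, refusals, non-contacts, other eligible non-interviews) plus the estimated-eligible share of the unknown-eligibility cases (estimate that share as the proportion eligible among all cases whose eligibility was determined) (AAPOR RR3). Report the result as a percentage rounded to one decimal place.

Top: 518
Eligible (known): 518 + 40 + 428 + 195 + 35 = 1216
e = 1216 / (1216 + 209) = 1216 / 1425 = 0.8533
Eligible share of unknowns: 0.8533 × 553 = 471.87
Base: 1216 + 471.87 = 1687.87
RR3 = 518 / 1687.87 = 0.3069

30.7%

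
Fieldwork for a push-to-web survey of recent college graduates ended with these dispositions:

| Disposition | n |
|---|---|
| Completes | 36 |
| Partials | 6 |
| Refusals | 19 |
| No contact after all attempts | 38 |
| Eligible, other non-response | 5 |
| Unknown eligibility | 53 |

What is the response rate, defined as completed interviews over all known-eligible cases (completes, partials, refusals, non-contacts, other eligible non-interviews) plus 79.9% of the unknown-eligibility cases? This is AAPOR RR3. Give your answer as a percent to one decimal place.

24.6%

Numerator = 36
Determined eligible = 36 + 6 + 19 + 38 + 5 = 104
Estimated eligible among unknowns = 0.7990 × 53 = 42.35
Denom = 104 + 42.35 = 146.35
RR3 = 36 / 146.35 = 0.2460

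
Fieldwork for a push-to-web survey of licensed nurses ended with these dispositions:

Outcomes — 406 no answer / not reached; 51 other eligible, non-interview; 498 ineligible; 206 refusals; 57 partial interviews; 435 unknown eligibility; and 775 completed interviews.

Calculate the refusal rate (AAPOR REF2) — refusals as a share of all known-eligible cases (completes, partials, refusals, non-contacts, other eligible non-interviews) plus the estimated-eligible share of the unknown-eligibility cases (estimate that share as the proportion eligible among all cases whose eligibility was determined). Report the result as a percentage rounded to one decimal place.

Num = 206
Eligible (known) = 775 + 57 + 206 + 406 + 51 = 1495
e = 1495 / (1495 + 498) = 1495 / 1993 = 0.7501
Eligible share of unknowns = 0.7501 × 435 = 326.29
Denom = 1495 + 326.29 = 1821.29
REF2 = 206 / 1821.29 = 0.1131

11.3%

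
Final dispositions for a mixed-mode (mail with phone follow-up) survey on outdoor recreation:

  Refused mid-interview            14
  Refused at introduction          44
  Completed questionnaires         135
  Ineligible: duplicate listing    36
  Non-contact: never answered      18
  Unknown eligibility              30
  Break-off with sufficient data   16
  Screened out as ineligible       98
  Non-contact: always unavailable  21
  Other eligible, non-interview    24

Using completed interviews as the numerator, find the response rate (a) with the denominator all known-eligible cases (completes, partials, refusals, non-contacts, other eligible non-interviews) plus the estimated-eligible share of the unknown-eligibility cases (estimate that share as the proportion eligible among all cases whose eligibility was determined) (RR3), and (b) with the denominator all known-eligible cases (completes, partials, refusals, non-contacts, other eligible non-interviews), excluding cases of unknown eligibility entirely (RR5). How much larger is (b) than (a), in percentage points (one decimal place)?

Refusals = 44 + 14 = 58
Never reached = 18 + 21 = 39
Screened out, ineligible = 98 + 36 = 134
Numerator: 135
Determined eligible: 135 + 16 + 58 + 39 + 24 = 272
e = 272 / (272 + 134) = 272 / 406 = 0.6700
e × U: 0.6700 × 30 = 20.10
Base: 272 + 20.10 = 292.10
RR3 = 135 / 292.10 = 0.4622
Base: 135 + 16 + 58 + 39 + 24 = 272
RR5 = 135 / 272 = 0.4963
Difference = 49.63 − 46.22 = 3.41 percentage points

3.4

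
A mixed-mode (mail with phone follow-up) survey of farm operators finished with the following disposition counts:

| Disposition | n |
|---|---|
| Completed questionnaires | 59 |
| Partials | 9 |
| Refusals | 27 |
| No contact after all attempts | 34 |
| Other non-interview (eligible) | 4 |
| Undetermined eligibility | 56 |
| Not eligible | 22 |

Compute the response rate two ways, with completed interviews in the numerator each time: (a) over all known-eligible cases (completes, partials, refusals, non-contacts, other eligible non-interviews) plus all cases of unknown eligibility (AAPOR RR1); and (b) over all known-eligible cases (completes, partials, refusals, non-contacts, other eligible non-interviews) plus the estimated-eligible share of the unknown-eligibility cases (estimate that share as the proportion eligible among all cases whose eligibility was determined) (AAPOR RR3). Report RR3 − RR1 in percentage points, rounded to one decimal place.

1.4

Num: 59
Denom: 59 + 9 + 27 + 34 + 4 + 56 = 189
RR1 = 59 / 189 = 0.3122
Determined eligible: 59 + 9 + 27 + 34 + 4 = 133
e = 133 / (133 + 22) = 133 / 155 = 0.8581
Estimated eligible among unknowns: 0.8581 × 56 = 48.05
Denom: 133 + 48.05 = 181.05
RR3 = 59 / 181.05 = 0.3259
Difference = 32.59 − 31.22 = 1.37 percentage points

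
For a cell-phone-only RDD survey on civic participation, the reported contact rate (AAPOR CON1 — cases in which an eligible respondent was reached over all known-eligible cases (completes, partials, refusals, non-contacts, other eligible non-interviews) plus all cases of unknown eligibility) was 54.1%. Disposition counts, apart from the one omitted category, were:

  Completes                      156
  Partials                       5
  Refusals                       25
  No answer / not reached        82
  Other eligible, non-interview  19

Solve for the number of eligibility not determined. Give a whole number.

Numerator: 156 + 5 + 25 + 19 = 205
CON1 = 205 / D = 0.541
D = 205 / 0.541 = 378.9
Remaining denominator categories sum to 287
eligibility not determined = 378.9 − 287 ≈ 92

92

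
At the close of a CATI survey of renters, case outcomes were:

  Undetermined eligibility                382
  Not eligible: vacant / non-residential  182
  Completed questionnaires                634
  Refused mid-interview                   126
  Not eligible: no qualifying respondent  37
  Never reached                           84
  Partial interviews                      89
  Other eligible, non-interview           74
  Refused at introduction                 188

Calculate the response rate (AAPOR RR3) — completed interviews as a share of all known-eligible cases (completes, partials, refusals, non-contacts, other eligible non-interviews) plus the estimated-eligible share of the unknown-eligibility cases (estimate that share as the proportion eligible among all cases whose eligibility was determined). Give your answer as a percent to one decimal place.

Refusal or break-off = 188 + 126 = 314
Out of scope = 37 + 182 = 219
Top = 634
Determined eligible = 634 + 89 + 314 + 84 + 74 = 1195
e = 1195 / (1195 + 219) = 1195 / 1414 = 0.8451
Estimated eligible among unknowns = 0.8451 × 382 = 322.83
Base = 1195 + 322.83 = 1517.83
RR3 = 634 / 1517.83 = 0.4177

41.8%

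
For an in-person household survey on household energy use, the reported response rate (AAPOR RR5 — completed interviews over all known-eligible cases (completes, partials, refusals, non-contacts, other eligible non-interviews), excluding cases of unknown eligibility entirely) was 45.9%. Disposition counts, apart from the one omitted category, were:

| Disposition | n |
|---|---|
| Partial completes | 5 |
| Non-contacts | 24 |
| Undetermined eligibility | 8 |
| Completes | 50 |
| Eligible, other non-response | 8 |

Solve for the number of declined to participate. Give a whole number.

RR5 = 50 / D = 0.459
D = 50 / 0.459 = 108.9
Rest of base = 87
declined to participate = 108.9 − 87 ≈ 22

22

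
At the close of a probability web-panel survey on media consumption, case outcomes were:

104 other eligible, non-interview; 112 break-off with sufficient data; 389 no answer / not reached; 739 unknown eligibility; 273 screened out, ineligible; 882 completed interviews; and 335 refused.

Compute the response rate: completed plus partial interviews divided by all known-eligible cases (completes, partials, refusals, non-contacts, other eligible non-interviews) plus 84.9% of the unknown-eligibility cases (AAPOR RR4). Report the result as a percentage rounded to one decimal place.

40.6%

Num → 882 + 112 = 994
Known eligible → 882 + 112 + 335 + 389 + 104 = 1822
Estimated eligible among unknowns → 0.8490 × 739 = 627.41
Denom → 1822 + 627.41 = 2449.41
RR4 = 994 / 2449.41 = 0.4058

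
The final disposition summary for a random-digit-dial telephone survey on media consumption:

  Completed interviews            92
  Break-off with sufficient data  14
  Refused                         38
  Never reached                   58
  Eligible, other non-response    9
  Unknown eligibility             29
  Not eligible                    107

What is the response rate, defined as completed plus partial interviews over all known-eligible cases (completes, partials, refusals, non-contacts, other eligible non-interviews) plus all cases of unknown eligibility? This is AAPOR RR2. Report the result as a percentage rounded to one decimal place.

44.2%

Top: 92 + 14 = 106
Base: 92 + 14 + 38 + 58 + 9 + 29 = 240
RR2 = 106 / 240 = 0.4417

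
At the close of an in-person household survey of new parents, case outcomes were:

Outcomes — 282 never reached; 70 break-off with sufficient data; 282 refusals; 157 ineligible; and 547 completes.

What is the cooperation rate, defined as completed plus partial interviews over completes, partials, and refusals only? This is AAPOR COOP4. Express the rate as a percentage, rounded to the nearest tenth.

68.6%

Top → 547 + 70 = 617
Denom → 547 + 70 + 282 = 899
COOP4 = 617 / 899 = 0.6863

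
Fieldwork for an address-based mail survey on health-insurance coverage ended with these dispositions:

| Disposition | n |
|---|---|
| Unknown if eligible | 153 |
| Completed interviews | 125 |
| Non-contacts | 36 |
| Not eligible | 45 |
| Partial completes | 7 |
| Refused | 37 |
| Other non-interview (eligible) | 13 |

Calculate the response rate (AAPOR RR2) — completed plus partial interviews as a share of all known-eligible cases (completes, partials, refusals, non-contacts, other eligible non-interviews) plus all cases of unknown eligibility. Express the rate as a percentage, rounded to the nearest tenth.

35.6%

Top = 125 + 7 = 132
Denominator = 125 + 7 + 37 + 36 + 13 + 153 = 371
RR2 = 132 / 371 = 0.3558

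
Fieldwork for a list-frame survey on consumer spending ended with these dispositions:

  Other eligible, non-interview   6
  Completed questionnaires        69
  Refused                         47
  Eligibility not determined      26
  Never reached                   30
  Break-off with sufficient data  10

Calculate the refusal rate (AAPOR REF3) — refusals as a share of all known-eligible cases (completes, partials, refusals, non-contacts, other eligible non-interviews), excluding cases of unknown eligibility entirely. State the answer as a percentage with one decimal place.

Numerator → 47
Denominator → 69 + 10 + 47 + 30 + 6 = 162
REF3 = 47 / 162 = 0.2901

29.0%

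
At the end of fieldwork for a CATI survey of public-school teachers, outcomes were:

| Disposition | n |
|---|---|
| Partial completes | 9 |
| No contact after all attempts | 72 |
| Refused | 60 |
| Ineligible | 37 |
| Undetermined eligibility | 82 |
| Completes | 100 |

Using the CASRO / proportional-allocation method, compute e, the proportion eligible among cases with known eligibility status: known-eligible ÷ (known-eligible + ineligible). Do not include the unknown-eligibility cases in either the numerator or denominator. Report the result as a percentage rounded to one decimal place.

Known eligible: 100 + 9 + 60 + 72 = 241
e = 241 / (241 + 37) = 241 / 278 = 0.8669

86.7%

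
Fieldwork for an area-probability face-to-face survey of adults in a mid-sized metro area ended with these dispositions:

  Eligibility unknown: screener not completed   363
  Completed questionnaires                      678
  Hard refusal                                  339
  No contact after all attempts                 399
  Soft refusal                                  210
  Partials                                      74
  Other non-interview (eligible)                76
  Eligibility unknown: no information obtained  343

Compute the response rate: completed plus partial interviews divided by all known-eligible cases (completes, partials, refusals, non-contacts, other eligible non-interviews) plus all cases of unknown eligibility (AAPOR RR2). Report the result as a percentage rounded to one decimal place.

Refused = 339 + 210 = 549
Unknown eligibility = 363 + 343 = 706
Top: 678 + 74 = 752
Denominator: 678 + 74 + 549 + 399 + 76 + 706 = 2482
RR2 = 752 / 2482 = 0.3030

30.3%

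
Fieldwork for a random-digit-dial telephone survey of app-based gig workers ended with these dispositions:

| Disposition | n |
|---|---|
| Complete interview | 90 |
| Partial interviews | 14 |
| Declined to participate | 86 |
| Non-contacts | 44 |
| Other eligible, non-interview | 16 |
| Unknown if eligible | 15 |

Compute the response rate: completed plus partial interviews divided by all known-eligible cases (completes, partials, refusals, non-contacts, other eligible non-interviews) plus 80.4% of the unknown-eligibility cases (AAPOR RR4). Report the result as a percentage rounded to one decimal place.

39.7%

Numerator: 90 + 14 = 104
Eligible (known): 90 + 14 + 86 + 44 + 16 = 250
Eligible share of unknowns: 0.8040 × 15 = 12.06
Base: 250 + 12.06 = 262.06
RR4 = 104 / 262.06 = 0.3969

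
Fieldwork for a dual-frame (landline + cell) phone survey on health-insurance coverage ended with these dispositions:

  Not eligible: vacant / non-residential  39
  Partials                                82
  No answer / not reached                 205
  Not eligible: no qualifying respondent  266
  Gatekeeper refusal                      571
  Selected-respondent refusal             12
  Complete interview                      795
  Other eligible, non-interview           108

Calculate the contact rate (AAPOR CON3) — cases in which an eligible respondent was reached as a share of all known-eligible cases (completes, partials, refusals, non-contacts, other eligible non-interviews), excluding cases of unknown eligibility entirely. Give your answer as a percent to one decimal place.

Refused = 571 + 12 = 583
Out of scope = 266 + 39 = 305
Top → 795 + 82 + 583 + 108 = 1568
Base → 795 + 82 + 583 + 205 + 108 = 1773
CON3 = 1568 / 1773 = 0.8844

88.4%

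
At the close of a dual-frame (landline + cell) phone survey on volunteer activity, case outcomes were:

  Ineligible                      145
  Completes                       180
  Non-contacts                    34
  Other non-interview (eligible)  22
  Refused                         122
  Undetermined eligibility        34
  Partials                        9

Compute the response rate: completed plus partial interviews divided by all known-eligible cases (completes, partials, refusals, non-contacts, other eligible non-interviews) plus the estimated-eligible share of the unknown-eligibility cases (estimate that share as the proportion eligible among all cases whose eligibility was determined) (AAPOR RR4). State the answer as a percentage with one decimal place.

48.3%

Num → 180 + 9 = 189
Known eligible → 180 + 9 + 122 + 34 + 22 = 367
e = 367 / (367 + 145) = 367 / 512 = 0.7168
e × U → 0.7168 × 34 = 24.37
Base → 367 + 24.37 = 391.37
RR4 = 189 / 391.37 = 0.4829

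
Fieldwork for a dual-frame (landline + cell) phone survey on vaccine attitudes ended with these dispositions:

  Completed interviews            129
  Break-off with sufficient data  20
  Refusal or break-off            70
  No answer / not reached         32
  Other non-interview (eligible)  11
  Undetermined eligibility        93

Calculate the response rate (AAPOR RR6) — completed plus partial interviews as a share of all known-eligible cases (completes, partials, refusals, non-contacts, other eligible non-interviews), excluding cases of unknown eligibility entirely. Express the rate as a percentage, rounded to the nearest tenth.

56.9%

Numerator → 129 + 20 = 149
Denominator → 129 + 20 + 70 + 32 + 11 = 262
RR6 = 149 / 262 = 0.5687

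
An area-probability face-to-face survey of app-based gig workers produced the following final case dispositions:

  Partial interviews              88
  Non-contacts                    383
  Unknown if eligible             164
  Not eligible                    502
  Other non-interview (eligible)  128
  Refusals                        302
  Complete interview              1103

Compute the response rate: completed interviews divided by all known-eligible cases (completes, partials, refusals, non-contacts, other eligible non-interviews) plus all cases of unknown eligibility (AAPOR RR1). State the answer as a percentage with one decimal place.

Num: 1103
Denom: 1103 + 88 + 302 + 383 + 128 + 164 = 2168
RR1 = 1103 / 2168 = 0.5088

50.9%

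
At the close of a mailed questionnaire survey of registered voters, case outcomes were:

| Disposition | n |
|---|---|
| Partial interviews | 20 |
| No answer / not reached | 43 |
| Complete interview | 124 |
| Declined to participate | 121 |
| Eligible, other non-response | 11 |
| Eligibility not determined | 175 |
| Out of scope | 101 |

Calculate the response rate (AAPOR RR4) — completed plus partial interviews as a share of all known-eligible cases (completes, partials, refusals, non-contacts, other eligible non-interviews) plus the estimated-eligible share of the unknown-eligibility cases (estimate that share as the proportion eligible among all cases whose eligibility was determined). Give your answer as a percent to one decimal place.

31.9%

Numerator → 124 + 20 = 144
Eligible (known) → 124 + 20 + 121 + 43 + 11 = 319
e = 319 / (319 + 101) = 319 / 420 = 0.7595
e × U → 0.7595 × 175 = 132.91
Denom → 319 + 132.91 = 451.91
RR4 = 144 / 451.91 = 0.3186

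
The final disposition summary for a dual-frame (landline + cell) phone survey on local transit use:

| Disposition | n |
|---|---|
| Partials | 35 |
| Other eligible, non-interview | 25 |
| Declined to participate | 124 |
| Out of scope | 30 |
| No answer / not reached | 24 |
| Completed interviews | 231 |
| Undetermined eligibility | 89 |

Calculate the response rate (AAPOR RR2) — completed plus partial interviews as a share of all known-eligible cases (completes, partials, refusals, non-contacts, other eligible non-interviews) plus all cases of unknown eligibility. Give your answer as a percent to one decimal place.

50.4%

Top: 231 + 35 = 266
Denominator: 231 + 35 + 124 + 24 + 25 + 89 = 528
RR2 = 266 / 528 = 0.5038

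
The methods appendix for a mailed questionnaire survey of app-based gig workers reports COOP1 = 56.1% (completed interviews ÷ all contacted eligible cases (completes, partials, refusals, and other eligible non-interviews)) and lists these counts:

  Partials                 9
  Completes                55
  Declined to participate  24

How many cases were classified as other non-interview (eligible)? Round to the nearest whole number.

COOP1 = 55 / D = 0.561
D = 55 / 0.561 = 98.0
Remaining denominator categories sum to 88
other non-interview (eligible) = 98.0 − 88 ≈ 10

10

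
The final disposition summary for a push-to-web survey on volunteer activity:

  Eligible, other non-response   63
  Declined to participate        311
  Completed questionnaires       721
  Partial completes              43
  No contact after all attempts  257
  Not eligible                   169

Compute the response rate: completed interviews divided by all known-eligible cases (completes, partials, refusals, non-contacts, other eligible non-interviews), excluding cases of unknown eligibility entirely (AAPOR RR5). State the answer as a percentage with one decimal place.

51.7%

Numerator: 721
Denom: 721 + 43 + 311 + 257 + 63 = 1395
RR5 = 721 / 1395 = 0.5168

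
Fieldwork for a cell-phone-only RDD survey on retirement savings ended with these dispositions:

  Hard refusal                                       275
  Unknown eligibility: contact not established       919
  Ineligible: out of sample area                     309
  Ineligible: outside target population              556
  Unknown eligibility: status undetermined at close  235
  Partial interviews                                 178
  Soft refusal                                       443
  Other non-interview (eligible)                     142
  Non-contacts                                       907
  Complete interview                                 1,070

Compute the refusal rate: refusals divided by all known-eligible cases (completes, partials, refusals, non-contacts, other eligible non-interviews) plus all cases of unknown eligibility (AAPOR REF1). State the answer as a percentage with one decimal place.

17.2%

Refusal or break-off = 275 + 443 = 718
Undetermined eligibility = 919 + 235 = 1154
Ineligible = 556 + 309 = 865
Num: 718
Base: 1070 + 178 + 718 + 907 + 142 + 1154 = 4169
REF1 = 718 / 4169 = 0.1722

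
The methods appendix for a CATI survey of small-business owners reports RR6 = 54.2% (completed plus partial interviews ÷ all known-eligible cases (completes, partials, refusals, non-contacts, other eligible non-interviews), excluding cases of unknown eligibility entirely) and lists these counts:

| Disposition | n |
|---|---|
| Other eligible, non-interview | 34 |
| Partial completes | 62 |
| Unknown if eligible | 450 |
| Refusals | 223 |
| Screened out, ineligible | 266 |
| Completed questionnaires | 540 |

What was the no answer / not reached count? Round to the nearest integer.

Top: 540 + 62 = 602
RR6 = 602 / D = 0.542
D = 602 / 0.542 = 1110.7
Other denominator terms total 859
no answer / not reached = 1110.7 − 859 ≈ 252

252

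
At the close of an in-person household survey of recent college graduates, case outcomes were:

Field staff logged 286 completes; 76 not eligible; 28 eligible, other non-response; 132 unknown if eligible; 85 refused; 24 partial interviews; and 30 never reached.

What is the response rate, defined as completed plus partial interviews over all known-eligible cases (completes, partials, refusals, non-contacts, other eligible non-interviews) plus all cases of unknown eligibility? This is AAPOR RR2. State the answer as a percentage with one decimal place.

Numerator: 286 + 24 = 310
Denom: 286 + 24 + 85 + 30 + 28 + 132 = 585
RR2 = 310 / 585 = 0.5299

53.0%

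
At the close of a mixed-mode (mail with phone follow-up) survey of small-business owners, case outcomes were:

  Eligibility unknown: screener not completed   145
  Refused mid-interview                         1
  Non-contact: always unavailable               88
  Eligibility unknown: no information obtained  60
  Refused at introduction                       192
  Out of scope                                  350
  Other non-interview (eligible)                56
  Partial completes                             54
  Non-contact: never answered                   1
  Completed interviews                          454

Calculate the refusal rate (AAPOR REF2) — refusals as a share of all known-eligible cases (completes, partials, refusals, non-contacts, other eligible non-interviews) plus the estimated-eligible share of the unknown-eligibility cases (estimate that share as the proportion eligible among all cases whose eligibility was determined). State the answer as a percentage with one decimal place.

Refused = 192 + 1 = 193
Non-contacts = 1 + 88 = 89
Unknown if eligible = 145 + 60 = 205
Top: 193
Determined eligible: 454 + 54 + 193 + 89 + 56 = 846
e = 846 / (846 + 350) = 846 / 1196 = 0.7074
e × U: 0.7074 × 205 = 145.02
Base: 846 + 145.02 = 991.02
REF2 = 193 / 991.02 = 0.1947

19.5%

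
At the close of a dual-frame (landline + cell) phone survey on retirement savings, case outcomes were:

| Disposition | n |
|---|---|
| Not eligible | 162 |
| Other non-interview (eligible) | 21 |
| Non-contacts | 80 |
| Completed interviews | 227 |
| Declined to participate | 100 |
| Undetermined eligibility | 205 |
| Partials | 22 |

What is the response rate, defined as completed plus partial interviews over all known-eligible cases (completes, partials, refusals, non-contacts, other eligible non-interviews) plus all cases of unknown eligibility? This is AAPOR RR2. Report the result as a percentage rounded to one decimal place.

38.0%

Numerator → 227 + 22 = 249
Denom → 227 + 22 + 100 + 80 + 21 + 205 = 655
RR2 = 249 / 655 = 0.3802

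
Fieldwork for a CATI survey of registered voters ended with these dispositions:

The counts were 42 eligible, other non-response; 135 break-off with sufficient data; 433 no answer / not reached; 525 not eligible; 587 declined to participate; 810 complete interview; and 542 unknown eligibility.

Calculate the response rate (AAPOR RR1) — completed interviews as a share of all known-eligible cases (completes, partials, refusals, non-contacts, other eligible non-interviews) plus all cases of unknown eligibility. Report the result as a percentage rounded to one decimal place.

31.8%

Numerator → 810
Denom → 810 + 135 + 587 + 433 + 42 + 542 = 2549
RR1 = 810 / 2549 = 0.3178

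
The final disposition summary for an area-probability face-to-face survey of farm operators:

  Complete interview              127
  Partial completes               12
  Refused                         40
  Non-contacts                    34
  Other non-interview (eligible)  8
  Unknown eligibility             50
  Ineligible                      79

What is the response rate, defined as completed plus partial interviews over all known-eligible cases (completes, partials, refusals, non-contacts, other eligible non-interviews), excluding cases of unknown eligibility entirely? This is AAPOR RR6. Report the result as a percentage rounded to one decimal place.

62.9%

Top → 127 + 12 = 139
Base → 127 + 12 + 40 + 34 + 8 = 221
RR6 = 139 / 221 = 0.6290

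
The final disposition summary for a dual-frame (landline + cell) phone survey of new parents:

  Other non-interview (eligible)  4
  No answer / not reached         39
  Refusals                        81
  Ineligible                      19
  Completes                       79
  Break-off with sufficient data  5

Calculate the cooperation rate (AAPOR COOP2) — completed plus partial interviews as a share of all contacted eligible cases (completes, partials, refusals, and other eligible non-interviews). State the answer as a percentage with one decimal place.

Top = 79 + 5 = 84
Denom = 79 + 5 + 81 + 4 = 169
COOP2 = 84 / 169 = 0.4970

49.7%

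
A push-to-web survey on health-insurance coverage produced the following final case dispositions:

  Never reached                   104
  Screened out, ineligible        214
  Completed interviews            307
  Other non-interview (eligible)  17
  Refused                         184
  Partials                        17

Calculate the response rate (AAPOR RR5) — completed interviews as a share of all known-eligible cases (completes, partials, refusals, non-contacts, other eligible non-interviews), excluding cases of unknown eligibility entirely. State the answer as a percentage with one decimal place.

Num → 307
Base → 307 + 17 + 184 + 104 + 17 = 629
RR5 = 307 / 629 = 0.4881

48.8%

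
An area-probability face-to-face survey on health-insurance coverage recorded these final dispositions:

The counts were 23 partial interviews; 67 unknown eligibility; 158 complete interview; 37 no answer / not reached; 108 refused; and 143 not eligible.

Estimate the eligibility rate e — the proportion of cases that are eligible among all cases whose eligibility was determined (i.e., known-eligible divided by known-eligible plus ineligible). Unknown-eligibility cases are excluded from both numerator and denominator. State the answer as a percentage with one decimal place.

Determined eligible = 158 + 23 + 108 + 37 = 326
e = 326 / (326 + 143) = 326 / 469 = 0.6951

69.5%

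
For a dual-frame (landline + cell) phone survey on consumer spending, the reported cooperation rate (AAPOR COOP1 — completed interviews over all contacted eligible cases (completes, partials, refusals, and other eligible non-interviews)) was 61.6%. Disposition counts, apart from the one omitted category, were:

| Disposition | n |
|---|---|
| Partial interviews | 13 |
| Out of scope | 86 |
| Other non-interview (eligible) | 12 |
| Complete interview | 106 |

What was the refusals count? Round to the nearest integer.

41

COOP1 = 106 / D = 0.616
D = 106 / 0.616 = 172.1
Rest of base = 131
refusals = 172.1 − 131 ≈ 41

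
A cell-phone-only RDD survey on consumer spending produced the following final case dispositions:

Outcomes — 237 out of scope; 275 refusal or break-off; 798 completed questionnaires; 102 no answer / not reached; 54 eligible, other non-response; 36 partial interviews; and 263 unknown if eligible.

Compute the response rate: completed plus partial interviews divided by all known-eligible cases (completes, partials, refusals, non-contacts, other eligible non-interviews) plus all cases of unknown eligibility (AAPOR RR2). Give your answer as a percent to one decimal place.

54.6%

Top: 798 + 36 = 834
Denom: 798 + 36 + 275 + 102 + 54 + 263 = 1528
RR2 = 834 / 1528 = 0.5458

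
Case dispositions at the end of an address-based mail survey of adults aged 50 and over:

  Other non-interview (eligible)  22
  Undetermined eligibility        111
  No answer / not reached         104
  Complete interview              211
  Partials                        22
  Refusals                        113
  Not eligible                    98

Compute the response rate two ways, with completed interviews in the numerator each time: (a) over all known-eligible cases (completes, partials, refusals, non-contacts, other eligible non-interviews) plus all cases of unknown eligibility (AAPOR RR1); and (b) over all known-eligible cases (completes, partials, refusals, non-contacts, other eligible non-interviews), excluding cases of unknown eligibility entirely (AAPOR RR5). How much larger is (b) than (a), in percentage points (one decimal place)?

Numerator: 211
Denom: 211 + 22 + 113 + 104 + 22 + 111 = 583
RR1 = 211 / 583 = 0.3619
Denom: 211 + 22 + 113 + 104 + 22 = 472
RR5 = 211 / 472 = 0.4470
Difference = 44.70 − 36.19 = 8.51 percentage points

8.5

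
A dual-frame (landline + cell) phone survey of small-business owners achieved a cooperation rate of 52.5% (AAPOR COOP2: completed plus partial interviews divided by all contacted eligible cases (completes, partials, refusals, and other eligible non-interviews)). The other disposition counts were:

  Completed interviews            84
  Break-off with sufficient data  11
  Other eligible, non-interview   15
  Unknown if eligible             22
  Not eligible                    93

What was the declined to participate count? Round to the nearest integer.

71

Numerator: 84 + 11 = 95
COOP2 = 95 / D = 0.525
D = 95 / 0.525 = 181.0
Remaining denominator categories sum to 110
declined to participate = 181.0 − 110 ≈ 71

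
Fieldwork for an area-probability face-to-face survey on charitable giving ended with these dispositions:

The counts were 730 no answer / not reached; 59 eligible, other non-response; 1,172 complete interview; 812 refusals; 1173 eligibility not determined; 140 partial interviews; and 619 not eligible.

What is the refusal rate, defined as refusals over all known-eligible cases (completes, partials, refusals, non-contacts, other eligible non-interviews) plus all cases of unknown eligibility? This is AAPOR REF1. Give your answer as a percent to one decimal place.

Top → 812
Base → 1172 + 140 + 812 + 730 + 59 + 1173 = 4086
REF1 = 812 / 4086 = 0.1987

19.9%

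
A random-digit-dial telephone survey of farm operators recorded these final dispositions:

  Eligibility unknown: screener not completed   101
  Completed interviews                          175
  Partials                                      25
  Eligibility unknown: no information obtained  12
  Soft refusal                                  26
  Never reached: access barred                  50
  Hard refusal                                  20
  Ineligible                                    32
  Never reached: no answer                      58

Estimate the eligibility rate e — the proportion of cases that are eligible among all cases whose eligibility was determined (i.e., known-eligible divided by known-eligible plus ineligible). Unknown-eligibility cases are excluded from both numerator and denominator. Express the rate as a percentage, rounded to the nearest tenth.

91.7%

Refusal or break-off = 20 + 26 = 46
No contact after all attempts = 58 + 50 = 108
Eligibility not determined = 101 + 12 = 113
Known eligible = 175 + 25 + 46 + 108 = 354
e = 354 / (354 + 32) = 354 / 386 = 0.9171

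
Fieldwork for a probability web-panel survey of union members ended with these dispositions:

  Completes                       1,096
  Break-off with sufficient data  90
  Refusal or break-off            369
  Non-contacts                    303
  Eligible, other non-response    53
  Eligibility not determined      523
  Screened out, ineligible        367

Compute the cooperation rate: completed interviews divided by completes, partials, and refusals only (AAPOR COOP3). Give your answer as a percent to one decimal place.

70.5%

Num → 1096
Denom → 1096 + 90 + 369 = 1555
COOP3 = 1096 / 1555 = 0.7048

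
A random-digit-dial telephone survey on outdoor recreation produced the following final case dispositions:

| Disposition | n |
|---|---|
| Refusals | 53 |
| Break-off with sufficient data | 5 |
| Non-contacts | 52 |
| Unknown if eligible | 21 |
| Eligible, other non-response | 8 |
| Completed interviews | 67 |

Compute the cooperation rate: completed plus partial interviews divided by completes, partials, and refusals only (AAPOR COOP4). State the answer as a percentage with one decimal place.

57.6%

Num: 67 + 5 = 72
Denominator: 67 + 5 + 53 = 125
COOP4 = 72 / 125 = 0.5760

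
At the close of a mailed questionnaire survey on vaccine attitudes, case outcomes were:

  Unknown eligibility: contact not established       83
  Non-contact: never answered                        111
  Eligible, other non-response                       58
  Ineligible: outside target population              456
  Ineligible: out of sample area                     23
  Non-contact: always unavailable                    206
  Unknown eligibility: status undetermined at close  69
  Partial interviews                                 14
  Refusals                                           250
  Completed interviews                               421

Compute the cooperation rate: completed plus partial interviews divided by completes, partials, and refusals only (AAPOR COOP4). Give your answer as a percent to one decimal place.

63.5%

Non-contacts = 111 + 206 = 317
Unknown if eligible = 83 + 69 = 152
Out of scope = 456 + 23 = 479
Numerator: 421 + 14 = 435
Base: 421 + 14 + 250 = 685
COOP4 = 435 / 685 = 0.6350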